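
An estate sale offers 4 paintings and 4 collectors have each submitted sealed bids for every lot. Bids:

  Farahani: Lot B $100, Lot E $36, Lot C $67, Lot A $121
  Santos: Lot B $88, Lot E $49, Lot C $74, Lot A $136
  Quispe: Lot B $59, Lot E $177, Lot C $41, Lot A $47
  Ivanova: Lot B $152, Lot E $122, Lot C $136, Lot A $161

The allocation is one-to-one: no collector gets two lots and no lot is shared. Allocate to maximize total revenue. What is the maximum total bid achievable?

This is a one-to-one assignment (maximum-weight bipartite matching).
Optimal: Farahani→Lot B ($100), Santos→Lot A ($136), Quispe→Lot E ($177), Ivanova→Lot C ($136) — total 100+136+177+136 = $549.
Swapping Ivanova↔Farahani (Ivanova→Lot B $152, Farahani→Lot C $67) loses 17.

Maximum total: $549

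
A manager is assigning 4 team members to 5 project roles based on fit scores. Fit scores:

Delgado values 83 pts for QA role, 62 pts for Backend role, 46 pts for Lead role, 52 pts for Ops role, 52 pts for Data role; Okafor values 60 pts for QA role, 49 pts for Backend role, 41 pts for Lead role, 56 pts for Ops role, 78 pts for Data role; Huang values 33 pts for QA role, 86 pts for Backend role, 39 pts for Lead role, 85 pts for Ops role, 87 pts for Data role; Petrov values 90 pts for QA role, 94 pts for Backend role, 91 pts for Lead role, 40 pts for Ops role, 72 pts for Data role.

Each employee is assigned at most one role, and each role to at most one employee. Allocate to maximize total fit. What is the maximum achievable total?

Maximum total: 340 pts

Optimal: Delgado→QA role (83 pts), Okafor→Data role (78 pts), Huang→Ops role (85 pts), Petrov→Backend role (94 pts) — total 83+78+85+94 = 340 pts.
Row-greedy (each employee in turn takes its best remaining role) gives 338 pts, worse by 2.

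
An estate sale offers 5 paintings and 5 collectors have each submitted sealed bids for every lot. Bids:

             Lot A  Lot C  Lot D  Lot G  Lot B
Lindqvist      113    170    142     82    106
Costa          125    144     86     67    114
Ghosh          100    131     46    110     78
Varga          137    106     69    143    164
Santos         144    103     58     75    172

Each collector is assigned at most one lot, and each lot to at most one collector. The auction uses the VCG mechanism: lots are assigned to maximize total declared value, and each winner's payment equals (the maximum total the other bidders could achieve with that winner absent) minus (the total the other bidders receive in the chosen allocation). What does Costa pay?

Costa pays $1.

Efficient allocation: Lindqvist→Lot D ($142), Costa→Lot A ($125), Ghosh→Lot C ($131), Varga→Lot G ($143), Santos→Lot B ($172); total welfare W = $713.
Costa receives Lot A at value $125, so the others get W − 125 = $588.
Without Costa: best allocation of the remaining 4 bidders over all 5 lots is Lindqvist→Lot C ($170), Ghosh→Lot G ($110), Varga→Lot A ($137), Santos→Lot B ($172), total $589.
VCG payment = (others' best without Costa) − (others' welfare with Costa) = 589 − 588 = $1.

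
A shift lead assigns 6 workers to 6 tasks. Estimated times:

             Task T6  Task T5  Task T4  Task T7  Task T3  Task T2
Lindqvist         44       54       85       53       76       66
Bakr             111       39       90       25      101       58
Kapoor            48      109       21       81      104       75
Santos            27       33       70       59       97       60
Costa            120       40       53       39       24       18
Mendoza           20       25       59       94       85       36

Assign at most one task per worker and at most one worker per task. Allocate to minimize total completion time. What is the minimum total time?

This is a one-to-one assignment (minimum-cost bipartite matching).
Optimal: Lindqvist→Task T6 (44 min), Bakr→Task T7 (25 min), Kapoor→Task T4 (21 min), Santos→Task T5 (33 min), Costa→Task T3 (24 min), Mendoza→Task T2 (36 min) — total 44+25+21+33+24+36 = 183 min.
Swapping Mendoza↔Bakr (Mendoza→Task T7 94 min, Bakr→Task T2 58 min) adds 91.

Minimum total: 183 min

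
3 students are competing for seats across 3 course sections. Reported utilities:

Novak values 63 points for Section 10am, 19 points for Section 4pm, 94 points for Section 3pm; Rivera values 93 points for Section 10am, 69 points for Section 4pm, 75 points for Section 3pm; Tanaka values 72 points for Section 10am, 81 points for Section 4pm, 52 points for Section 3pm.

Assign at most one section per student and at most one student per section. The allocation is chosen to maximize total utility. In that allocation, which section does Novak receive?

This is the linear assignment problem.
Optimal: Novak→Section 3pm (94 points), Rivera→Section 10am (93 points), Tanaka→Section 4pm (81 points) — total 94+93+81 = 268 points.
Swapping Novak↔Rivera (Novak→Section 10am 63 points, Rivera→Section 3pm 75 points) loses 49.

Novak receives Section 3pm.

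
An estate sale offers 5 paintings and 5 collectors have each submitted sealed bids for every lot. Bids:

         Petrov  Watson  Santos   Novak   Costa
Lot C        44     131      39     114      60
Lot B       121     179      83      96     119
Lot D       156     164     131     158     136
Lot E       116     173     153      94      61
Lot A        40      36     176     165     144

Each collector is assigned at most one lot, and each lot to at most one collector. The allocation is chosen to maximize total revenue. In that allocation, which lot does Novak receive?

Novak receives Lot C.

This is a one-to-one assignment (maximum-weight bipartite matching).
Optimal: Petrov→Lot D ($156), Watson→Lot B ($179), Santos→Lot E ($153), Novak→Lot C ($114), Costa→Lot A ($144) — total 156+179+153+114+144 = $746.
Max-entry greedy (repeatedly take the single best remaining cell) gives $689, worse by 57.
Checked against all permutations: $746 is optimal.
Novak's own top lot is Lot A ($165), but forcing Novak→Lot A and reassigning the rest optimally gives only $724 — worse by 22.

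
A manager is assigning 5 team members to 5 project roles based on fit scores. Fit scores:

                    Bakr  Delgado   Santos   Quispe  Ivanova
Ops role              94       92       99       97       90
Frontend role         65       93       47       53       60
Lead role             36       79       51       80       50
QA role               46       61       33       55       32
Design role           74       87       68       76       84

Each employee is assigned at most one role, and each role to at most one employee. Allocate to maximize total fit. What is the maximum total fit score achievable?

Optimal: Bakr→QA role (46 pts), Delgado→Frontend role (93 pts), Santos→Ops role (99 pts), Quispe→Lead role (80 pts), Ivanova→Design role (84 pts) — total 46+93+99+80+84 = 402 pts.
Next-best assignment: Bakr→Frontend role, Delgado→QA role, Santos→Ops role, Quispe→Lead role, Ivanova→Design role = 389 pts.
Swapping Santos↔Delgado (Santos→Frontend role 47 pts, Delgado→Ops role 92 pts) loses 53.

Max total: 402 pts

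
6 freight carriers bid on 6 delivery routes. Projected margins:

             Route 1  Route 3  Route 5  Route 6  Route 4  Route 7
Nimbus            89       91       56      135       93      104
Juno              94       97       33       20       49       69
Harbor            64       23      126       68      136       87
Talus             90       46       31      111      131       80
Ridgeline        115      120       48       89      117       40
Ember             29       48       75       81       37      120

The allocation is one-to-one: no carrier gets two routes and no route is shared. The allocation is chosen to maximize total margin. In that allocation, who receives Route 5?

Harbor receives Route 5.

This is the linear assignment problem.
Optimal: Nimbus→Route 6 ($135k), Juno→Route 1 ($94k), Harbor→Route 5 ($126k), Talus→Route 4 ($131k), Ridgeline→Route 3 ($120k), Ember→Route 7 ($120k) — total 135+94+126+131+120+120 = $726k.
Row-greedy (each carrier in turn takes its best remaining route) gives $626k, worse by 100.
Next-best assignment: Nimbus→Route 6, Juno→Route 3, Harbor→Route 5, Talus→Route 4, Ridgeline→Route 1, Ember→Route 7 = $724k.
Swapping Talus↔Harbor (Talus→Route 5 $31k, Harbor→Route 4 $136k) loses 90.
Every other assignment is strictly worse.
Harbor's own top route is Route 4 ($136k), but forcing Harbor→Route 4 and reassigning the rest optimally gives only $640k — worse by 86.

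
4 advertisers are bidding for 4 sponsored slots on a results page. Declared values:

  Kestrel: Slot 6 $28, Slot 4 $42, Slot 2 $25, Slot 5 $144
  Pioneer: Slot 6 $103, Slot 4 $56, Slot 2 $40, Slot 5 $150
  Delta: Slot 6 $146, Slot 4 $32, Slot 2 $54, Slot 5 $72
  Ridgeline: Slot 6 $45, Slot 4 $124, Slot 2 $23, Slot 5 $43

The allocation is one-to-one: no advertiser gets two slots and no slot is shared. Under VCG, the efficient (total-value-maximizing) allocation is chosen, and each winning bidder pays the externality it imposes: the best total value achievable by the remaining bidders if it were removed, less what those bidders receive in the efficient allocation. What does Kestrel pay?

Efficient allocation: Kestrel→Slot 5 ($144), Pioneer→Slot 2 ($40), Delta→Slot 6 ($146), Ridgeline→Slot 4 ($124); total welfare W = $454.
Kestrel receives Slot 5 at value $144, so the others get W − 144 = $310.
Without Kestrel: best allocation of the remaining 3 bidders over all 4 slots is Pioneer→Slot 5 ($150), Delta→Slot 6 ($146), Ridgeline→Slot 4 ($124), total $420.
VCG payment = (others' best without Kestrel) − (others' welfare with Kestrel) = 420 − 310 = $110.

Kestrel pays $110.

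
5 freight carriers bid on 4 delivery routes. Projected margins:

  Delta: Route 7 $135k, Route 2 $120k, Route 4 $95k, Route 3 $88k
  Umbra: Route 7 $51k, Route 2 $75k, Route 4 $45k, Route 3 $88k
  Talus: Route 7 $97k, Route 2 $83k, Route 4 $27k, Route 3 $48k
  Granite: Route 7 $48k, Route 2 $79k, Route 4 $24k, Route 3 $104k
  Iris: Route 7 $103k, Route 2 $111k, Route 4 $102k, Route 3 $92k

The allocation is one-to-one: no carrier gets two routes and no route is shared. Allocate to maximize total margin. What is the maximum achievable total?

Maximum total: $424k

Treat this as an assignment problem: match each carrier to one route.
Optimal: Delta→Route 7 ($135k), Talus→Route 2 ($83k), Iris→Route 4 ($102k), Granite→Route 3 ($104k) — total 135+83+102+104 = $424k.
Row-greedy (each carrier in turn takes its best remaining route) gives $330k, worse by 94.
No other one-to-one assignment exceeds $424k.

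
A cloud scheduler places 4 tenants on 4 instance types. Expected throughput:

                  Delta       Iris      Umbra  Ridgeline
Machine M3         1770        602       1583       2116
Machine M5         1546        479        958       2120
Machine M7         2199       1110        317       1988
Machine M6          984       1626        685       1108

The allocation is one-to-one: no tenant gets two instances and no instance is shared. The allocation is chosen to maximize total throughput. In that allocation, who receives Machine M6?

Optimal: Delta→Machine M7 (2199 ops/s), Iris→Machine M6 (1626 ops/s), Umbra→Machine M3 (1583 ops/s), Ridgeline→Machine M5 (2120 ops/s) — total 2199+1626+1583+2120 = 7528 ops/s.
Column-greedy (each instance in turn goes to its best remaining tenant) gives 5457 ops/s, worse by 2071.
Every other assignment is strictly worse.

Iris receives Machine M6.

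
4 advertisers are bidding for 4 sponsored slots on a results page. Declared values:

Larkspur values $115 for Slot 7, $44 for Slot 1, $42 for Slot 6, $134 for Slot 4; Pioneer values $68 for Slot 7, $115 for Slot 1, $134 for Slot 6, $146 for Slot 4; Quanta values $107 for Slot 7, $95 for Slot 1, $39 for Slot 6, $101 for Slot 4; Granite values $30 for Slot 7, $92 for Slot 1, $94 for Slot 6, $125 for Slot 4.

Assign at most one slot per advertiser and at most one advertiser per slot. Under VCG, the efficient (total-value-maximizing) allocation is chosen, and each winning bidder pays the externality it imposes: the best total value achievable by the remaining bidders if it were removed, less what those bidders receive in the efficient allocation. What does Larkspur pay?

Efficient allocation: Larkspur→Slot 7 ($115), Pioneer→Slot 6 ($134), Quanta→Slot 1 ($95), Granite→Slot 4 ($125); total welfare W = $469.
Larkspur receives Slot 7 at value $115, so the others get W − 115 = $354.
Without Larkspur: best allocation of the remaining 3 bidders over all 4 slots is Pioneer→Slot 6 ($134), Quanta→Slot 7 ($107), Granite→Slot 4 ($125), total $366.
VCG payment = (others' best without Larkspur) − (others' welfare with Larkspur) = 366 − 354 = $12.

Larkspur pays $12.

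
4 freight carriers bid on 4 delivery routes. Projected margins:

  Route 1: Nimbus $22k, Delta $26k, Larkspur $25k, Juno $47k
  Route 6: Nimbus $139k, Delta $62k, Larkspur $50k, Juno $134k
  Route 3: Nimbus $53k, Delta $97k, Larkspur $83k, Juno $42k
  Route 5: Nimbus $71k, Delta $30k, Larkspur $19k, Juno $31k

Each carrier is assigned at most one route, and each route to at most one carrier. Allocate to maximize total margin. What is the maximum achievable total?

Optimal: Nimbus→Route 5 ($71k), Delta→Route 3 ($97k), Larkspur→Route 1 ($25k), Juno→Route 6 ($134k) — total 71+97+25+134 = $327k.
Row-greedy (each carrier in turn takes its best remaining route) gives $292k, worse by 35.
Swapping Nimbus↔Larkspur (Nimbus→Route 1 $22k, Larkspur→Route 5 $19k) loses 55.

Max total: $327k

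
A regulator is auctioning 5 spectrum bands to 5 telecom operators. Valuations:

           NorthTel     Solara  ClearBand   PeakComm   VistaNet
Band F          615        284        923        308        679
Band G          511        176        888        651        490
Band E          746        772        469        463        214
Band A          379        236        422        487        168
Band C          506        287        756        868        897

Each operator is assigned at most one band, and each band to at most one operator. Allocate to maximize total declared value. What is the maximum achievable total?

Max total: $3659M

Treat this as an assignment problem: match each operator to one band.
Optimal: NorthTel→Band F ($615M), Solara→Band E ($772M), ClearBand→Band G ($888M), PeakComm→Band A ($487M), VistaNet→Band C ($897M) — total 615+772+888+487+897 = $3659M.
Column-greedy (each band in turn goes to its best remaining operator) gives $3622M, worse by 37.
Next-best assignment: NorthTel→Band A, Solara→Band E, ClearBand→Band F, PeakComm→Band G, VistaNet→Band C = $3622M.
Swapping VistaNet↔NorthTel (VistaNet→Band F $679M, NorthTel→Band C $506M) loses 327.
No other one-to-one assignment exceeds $3659M.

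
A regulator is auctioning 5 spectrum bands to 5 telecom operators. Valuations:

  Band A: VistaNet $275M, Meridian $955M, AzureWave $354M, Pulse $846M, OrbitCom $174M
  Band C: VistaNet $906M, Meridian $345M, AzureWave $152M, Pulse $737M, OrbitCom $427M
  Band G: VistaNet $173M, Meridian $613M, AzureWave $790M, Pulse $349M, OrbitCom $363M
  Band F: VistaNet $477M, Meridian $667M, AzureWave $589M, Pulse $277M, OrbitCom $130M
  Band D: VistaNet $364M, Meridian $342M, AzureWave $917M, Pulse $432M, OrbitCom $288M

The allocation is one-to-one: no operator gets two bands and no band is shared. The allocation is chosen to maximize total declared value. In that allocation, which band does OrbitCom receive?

OrbitCom receives Band G.

This is a one-to-one assignment (maximum-weight bipartite matching).
Optimal: VistaNet→Band C ($906M), Meridian→Band F ($667M), AzureWave→Band D ($917M), Pulse→Band A ($846M), OrbitCom→Band G ($363M) — total 906+667+917+846+363 = $3699M.
Max-entry greedy (repeatedly take the single best remaining cell) gives $3418M, worse by 281.
Next-best assignment: VistaNet→Band C, Meridian→Band F, AzureWave→Band G, Pulse→Band A, OrbitCom→Band D = $3497M.
Every other assignment is strictly worse.
OrbitCom's own top band is Band C ($427M), but forcing OrbitCom→Band C and reassigning the rest optimally gives only $3280M — worse by 419.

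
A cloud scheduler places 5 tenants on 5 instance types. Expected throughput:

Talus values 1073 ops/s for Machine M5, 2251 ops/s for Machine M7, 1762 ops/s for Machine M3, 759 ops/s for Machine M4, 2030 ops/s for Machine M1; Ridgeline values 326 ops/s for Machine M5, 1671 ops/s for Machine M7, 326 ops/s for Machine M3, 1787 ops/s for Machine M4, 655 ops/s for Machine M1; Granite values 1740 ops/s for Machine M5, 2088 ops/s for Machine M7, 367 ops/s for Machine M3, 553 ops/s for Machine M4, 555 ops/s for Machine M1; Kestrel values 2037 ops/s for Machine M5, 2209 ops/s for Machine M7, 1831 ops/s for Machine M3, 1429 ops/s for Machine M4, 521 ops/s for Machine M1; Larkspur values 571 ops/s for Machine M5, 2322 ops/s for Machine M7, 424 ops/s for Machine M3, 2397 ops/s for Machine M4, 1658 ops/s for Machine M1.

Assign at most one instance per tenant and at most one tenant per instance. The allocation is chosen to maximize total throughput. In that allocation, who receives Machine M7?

Optimal: Talus→Machine M1 (2030 ops/s), Ridgeline→Machine M4 (1787 ops/s), Granite→Machine M5 (1740 ops/s), Kestrel→Machine M3 (1831 ops/s), Larkspur→Machine M7 (2322 ops/s) — total 2030+1787+1740+1831+2322 = 9710 ops/s.
Column-greedy (each instance in turn goes to its best remaining tenant) gives 8463 ops/s, worse by 1247.
Next-best assignment: Talus→Machine M1, Ridgeline→Machine M7, Granite→Machine M5, Kestrel→Machine M3, Larkspur→Machine M4 = 9669 ops/s.
Swapping Granite↔Larkspur (Granite→Machine M7 2088 ops/s, Larkspur→Machine M5 571 ops/s) loses 1403.
Checked against all permutations: 9710 ops/s is optimal.
Larkspur's own top instance is Machine M4 (2397 ops/s), but forcing Larkspur→Machine M4 and reassigning the rest optimally gives only 9669 ops/s — worse by 41.

Larkspur receives Machine M7.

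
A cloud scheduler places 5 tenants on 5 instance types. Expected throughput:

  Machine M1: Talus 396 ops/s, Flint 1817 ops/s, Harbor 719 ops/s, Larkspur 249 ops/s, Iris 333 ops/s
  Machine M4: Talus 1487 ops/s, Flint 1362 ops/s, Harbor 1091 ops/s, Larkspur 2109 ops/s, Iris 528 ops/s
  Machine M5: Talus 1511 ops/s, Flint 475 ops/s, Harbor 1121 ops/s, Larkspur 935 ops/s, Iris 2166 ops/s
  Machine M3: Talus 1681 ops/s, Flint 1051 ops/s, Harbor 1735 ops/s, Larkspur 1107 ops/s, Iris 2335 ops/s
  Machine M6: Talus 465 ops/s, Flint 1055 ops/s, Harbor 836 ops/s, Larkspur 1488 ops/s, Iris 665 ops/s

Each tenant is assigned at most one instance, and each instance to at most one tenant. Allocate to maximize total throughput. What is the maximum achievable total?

Optimal: Talus→Machine M4 (1487 ops/s), Flint→Machine M1 (1817 ops/s), Harbor→Machine M3 (1735 ops/s), Larkspur→Machine M6 (1488 ops/s), Iris→Machine M5 (2166 ops/s) — total 1487+1817+1735+1488+2166 = 8693 ops/s.
Column-greedy (each instance in turn goes to its best remaining tenant) gives 8292 ops/s, worse by 401.
Swapping Flint↔Talus (Flint→Machine M4 1362 ops/s, Talus→Machine M1 396 ops/s) loses 1546.

Max total: 8693 ops/s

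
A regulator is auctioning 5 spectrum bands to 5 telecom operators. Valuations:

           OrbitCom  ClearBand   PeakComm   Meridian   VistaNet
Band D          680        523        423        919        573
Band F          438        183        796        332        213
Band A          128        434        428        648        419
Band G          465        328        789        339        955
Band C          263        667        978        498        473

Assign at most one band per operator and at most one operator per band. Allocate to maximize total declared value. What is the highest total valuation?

Max total: $3746M

Optimal: OrbitCom→Band D ($680M), ClearBand→Band C ($667M), PeakComm→Band F ($796M), Meridian→Band A ($648M), VistaNet→Band G ($955M) — total 680+667+796+648+955 = $3746M.
Checked against all permutations: $3746M is optimal.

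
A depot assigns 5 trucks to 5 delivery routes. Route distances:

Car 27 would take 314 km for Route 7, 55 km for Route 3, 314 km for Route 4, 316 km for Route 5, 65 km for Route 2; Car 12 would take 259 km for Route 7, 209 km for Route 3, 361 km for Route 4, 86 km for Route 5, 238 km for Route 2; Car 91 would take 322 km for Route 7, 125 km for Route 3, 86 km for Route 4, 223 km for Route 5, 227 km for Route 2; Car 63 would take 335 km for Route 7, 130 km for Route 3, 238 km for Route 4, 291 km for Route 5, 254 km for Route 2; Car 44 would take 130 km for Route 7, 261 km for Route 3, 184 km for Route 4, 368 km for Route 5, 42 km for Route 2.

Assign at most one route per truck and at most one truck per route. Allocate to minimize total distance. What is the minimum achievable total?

Minimum total: 497 km

Optimal: Car 27→Route 2 (65 km), Car 12→Route 5 (86 km), Car 91→Route 4 (86 km), Car 63→Route 3 (130 km), Car 44→Route 7 (130 km) — total 65+86+86+130+130 = 497 km.
Row-greedy (each truck in turn takes its cheapest remaining route) gives 611 km, worse by 114.
Next-best assignment: Car 27→Route 3, Car 12→Route 5, Car 91→Route 4, Car 63→Route 7, Car 44→Route 2 = 604 km.
No other one-to-one assignment undercuts 497 km.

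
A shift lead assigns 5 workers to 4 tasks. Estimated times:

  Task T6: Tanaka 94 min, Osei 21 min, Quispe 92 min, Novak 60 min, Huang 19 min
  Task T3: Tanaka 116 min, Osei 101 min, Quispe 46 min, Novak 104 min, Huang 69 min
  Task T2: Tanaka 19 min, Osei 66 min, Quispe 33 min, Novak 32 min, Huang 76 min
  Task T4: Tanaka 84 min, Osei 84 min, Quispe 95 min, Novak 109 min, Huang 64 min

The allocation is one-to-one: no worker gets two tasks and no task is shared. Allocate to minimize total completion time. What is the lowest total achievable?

Min total: 150 min

Optimal: Osei→Task T6 (21 min), Quispe→Task T3 (46 min), Tanaka→Task T2 (19 min), Huang→Task T4 (64 min) — total 21+46+19+64 = 150 min.
Column-greedy (each task in turn goes to its cheapest remaining worker) gives 168 min, worse by 18.
Next-best assignment: Osei→Task T6, Quispe→Task T3, Novak→Task T2, Huang→Task T4 = 163 min.
No other one-to-one assignment undercuts 150 min.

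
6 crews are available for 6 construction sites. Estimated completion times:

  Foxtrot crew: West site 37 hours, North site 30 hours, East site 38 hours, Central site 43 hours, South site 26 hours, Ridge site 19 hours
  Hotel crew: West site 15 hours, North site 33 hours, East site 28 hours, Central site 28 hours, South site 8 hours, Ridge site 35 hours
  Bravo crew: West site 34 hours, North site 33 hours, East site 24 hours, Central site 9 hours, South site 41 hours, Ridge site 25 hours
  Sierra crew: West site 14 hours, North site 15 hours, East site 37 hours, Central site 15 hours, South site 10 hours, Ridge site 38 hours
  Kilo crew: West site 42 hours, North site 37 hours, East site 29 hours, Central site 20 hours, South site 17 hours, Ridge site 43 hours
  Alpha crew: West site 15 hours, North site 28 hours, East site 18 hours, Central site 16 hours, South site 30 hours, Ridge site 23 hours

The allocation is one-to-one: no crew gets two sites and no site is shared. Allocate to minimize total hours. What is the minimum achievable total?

Minimum total: 93 hours

This is a one-to-one assignment (minimum-cost bipartite matching).
Optimal: Foxtrot crew→Ridge site (19 hours), Hotel crew→West site (15 hours), Bravo crew→Central site (9 hours), Sierra crew→North site (15 hours), Kilo crew→South site (17 hours), Alpha crew→East site (18 hours) — total 19+15+9+15+17+18 = 93 hours.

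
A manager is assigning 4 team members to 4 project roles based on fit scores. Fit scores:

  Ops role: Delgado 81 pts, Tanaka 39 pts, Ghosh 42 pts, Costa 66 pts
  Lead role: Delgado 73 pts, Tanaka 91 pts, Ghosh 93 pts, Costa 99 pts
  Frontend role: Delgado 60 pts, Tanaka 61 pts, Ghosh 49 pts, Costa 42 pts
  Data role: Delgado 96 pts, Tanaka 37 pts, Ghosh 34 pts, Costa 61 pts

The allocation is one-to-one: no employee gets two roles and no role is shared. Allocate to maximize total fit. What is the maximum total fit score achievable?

Maximum total: 316 pts

Optimal: Delgado→Data role (96 pts), Tanaka→Frontend role (61 pts), Ghosh→Lead role (93 pts), Costa→Ops role (66 pts) — total 96+61+93+66 = 316 pts.
Row-greedy (each employee in turn takes its best remaining role) gives 302 pts, worse by 14.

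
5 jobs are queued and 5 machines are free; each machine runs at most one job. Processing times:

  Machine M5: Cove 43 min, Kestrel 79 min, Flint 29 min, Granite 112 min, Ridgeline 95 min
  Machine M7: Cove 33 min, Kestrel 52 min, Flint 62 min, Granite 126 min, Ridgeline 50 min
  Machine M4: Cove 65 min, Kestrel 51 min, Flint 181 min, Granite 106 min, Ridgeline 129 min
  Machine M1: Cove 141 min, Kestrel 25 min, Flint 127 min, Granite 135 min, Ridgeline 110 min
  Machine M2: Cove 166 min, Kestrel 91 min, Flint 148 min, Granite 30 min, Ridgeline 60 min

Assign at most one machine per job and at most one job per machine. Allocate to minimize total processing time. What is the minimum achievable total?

Optimal: Cove→Machine M4 (65 min), Kestrel→Machine M1 (25 min), Flint→Machine M5 (29 min), Granite→Machine M2 (30 min), Ridgeline→Machine M7 (50 min) — total 65+25+29+30+50 = 199 min.
Min-entry greedy (repeatedly take the single cheapest remaining cell) gives 246 min, worse by 47.
Every other assignment is strictly worse.

Minimum total: 199 min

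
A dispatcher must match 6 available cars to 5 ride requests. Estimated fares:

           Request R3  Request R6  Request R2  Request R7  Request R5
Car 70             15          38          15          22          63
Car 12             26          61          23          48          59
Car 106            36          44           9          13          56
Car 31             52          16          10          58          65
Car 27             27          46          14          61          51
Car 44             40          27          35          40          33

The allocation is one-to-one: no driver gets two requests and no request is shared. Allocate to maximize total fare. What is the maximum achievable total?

Maximum total: $272

This is a one-to-one assignment (maximum-weight bipartite matching).
Optimal: Car 31→Request R3 ($52), Car 12→Request R6 ($61), Car 44→Request R2 ($35), Car 27→Request R7 ($61), Car 70→Request R5 ($63) — total 52+61+35+61+63 = $272.
Row-greedy (each driver in turn takes its best remaining request) gives $232, worse by 40.
Next-best assignment: Car 31→Request R3, Car 12→Request R6, Car 44→Request R2, Car 27→Request R7, Car 106→Request R5 = $265.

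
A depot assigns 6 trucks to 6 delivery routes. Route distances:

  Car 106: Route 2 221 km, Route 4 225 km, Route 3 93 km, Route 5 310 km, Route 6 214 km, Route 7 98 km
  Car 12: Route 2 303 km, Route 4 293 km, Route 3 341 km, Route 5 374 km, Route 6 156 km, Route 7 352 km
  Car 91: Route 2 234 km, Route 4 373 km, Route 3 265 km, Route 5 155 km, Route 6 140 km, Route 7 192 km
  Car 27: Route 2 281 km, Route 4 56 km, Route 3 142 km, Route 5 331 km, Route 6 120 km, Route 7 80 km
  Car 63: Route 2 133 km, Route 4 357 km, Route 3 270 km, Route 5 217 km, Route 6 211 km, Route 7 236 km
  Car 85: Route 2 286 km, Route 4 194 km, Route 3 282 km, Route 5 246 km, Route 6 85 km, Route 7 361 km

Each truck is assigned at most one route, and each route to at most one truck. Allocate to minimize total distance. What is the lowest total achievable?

Optimal: Car 106→Route 3 (93 km), Car 12→Route 6 (156 km), Car 91→Route 5 (155 km), Car 27→Route 7 (80 km), Car 63→Route 2 (133 km), Car 85→Route 4 (194 km) — total 93+156+155+80+133+194 = 811 km.
Every other assignment is strictly worse.

Minimum total: 811 km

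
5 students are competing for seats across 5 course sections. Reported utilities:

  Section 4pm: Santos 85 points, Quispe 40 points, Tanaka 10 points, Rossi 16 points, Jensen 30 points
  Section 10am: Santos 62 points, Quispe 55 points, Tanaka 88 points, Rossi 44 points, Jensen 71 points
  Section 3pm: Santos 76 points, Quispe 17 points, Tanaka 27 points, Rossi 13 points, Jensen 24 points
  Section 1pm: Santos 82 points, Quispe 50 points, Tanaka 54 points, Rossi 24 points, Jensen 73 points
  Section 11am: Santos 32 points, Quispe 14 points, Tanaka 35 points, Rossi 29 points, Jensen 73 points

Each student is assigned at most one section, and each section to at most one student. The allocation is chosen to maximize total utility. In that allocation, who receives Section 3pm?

Rossi receives Section 3pm.

Optimal: Santos→Section 4pm (85 points), Quispe→Section 1pm (50 points), Tanaka→Section 10am (88 points), Rossi→Section 3pm (13 points), Jensen→Section 11am (73 points) — total 85+50+88+13+73 = 309 points.
Row-greedy (each student in turn takes its best remaining section) gives 247 points, worse by 62.
Next-best assignment: Santos→Section 3pm, Quispe→Section 4pm, Tanaka→Section 10am, Rossi→Section 11am, Jensen→Section 1pm = 306 points.
Rossi's own top section is Section 10am (44 points), but forcing Rossi→Section 10am and reassigning the rest optimally gives only 287 points — worse by 22.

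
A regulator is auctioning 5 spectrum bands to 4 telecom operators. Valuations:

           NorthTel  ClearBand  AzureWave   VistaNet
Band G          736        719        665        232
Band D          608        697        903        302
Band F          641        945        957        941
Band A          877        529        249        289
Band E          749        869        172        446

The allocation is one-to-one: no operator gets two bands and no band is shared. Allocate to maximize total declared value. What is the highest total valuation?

Max total: $3590M

Optimal: NorthTel→Band A ($877M), ClearBand→Band E ($869M), AzureWave→Band D ($903M), VistaNet→Band F ($941M) — total 877+869+903+941 = $3590M.
Column-greedy (each band in turn goes to its best remaining operator) gives $2873M, worse by 717.
Swapping NorthTel↔AzureWave (NorthTel→Band D $608M, AzureWave→Band A $249M) loses 923.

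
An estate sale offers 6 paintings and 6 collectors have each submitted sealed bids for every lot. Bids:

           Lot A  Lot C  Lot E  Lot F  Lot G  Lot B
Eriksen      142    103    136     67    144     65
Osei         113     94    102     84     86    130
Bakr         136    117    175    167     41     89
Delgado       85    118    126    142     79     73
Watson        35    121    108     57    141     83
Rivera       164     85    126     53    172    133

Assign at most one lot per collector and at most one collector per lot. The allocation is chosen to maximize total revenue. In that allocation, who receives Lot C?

Watson receives Lot C.

Optimal: Eriksen→Lot A ($142), Osei→Lot B ($130), Bakr→Lot E ($175), Delgado→Lot F ($142), Watson→Lot C ($121), Rivera→Lot G ($172) — total 142+130+175+142+121+172 = $882.
Column-greedy (each lot in turn goes to its best remaining collector) gives $876, worse by 6.
No other one-to-one assignment exceeds $882.
Watson's own top lot is Lot G ($141), but forcing Watson→Lot G and reassigning the rest optimally gives only $856 — worse by 26.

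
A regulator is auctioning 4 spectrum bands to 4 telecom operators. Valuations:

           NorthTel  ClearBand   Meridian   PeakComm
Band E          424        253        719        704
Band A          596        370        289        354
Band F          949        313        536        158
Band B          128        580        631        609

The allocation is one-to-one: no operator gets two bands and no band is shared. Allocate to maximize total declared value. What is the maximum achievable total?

Max total: $2654M

Optimal: NorthTel→Band F ($949M), ClearBand→Band A ($370M), Meridian→Band B ($631M), PeakComm→Band E ($704M) — total 949+370+631+704 = $2654M.
Max-entry greedy (repeatedly take the single best remaining cell) gives $2647M, worse by 7.
Next-best assignment: NorthTel→Band F, ClearBand→Band A, Meridian→Band E, PeakComm→Band B = $2647M.
Swapping ClearBand↔Meridian (ClearBand→Band B $580M, Meridian→Band A $289M) loses 132.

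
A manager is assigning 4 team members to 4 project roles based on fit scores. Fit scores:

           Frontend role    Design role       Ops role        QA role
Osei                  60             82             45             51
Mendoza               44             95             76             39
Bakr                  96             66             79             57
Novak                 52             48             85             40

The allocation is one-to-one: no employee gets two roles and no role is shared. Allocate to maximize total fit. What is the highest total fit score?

Optimal: Osei→QA role (51 pts), Mendoza→Design role (95 pts), Bakr→Frontend role (96 pts), Novak→Ops role (85 pts) — total 51+95+96+85 = 327 pts.
Row-greedy (each employee in turn takes its best remaining role) gives 294 pts, worse by 33.

Max total: 327 pts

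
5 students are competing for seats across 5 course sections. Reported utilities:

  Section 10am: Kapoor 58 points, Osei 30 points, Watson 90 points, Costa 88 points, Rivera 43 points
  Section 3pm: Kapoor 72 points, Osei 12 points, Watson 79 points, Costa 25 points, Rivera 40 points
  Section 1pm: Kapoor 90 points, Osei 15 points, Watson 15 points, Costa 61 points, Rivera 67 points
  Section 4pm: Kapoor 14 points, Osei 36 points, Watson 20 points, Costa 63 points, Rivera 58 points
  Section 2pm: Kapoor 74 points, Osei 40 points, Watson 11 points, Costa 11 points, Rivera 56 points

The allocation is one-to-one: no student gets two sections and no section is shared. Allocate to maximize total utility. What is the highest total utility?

Maximum total: 355 points

This is the linear assignment problem.
Optimal: Kapoor→Section 1pm (90 points), Osei→Section 2pm (40 points), Watson→Section 3pm (79 points), Costa→Section 10am (88 points), Rivera→Section 4pm (58 points) — total 90+40+79+88+58 = 355 points.
Column-greedy (each section in turn goes to its best remaining student) gives 332 points, worse by 23.
Next-best assignment: Kapoor→Section 1pm, Osei→Section 4pm, Watson→Section 3pm, Costa→Section 10am, Rivera→Section 2pm = 349 points.
No other one-to-one assignment exceeds 355 points.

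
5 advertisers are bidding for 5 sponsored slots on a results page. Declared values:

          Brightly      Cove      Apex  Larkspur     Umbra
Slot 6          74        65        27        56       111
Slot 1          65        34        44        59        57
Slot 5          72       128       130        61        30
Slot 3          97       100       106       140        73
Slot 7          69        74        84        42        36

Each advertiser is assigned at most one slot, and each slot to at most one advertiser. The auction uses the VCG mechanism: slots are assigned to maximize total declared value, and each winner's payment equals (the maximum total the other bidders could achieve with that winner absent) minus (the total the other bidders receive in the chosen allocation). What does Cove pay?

Cove pays $50.

Efficient allocation: Brightly→Slot 1 ($65), Cove→Slot 5 ($128), Apex→Slot 7 ($84), Larkspur→Slot 3 ($140), Umbra→Slot 6 ($111); total welfare W = $528.
Cove receives Slot 5 at value $128, so the others get W − 128 = $400.
Without Cove: best allocation of the remaining 4 bidders over all 5 slots is Brightly→Slot 7 ($69), Apex→Slot 5 ($130), Larkspur→Slot 3 ($140), Umbra→Slot 6 ($111), total $450.
VCG payment = (others' best without Cove) − (others' welfare with Cove) = 450 − 400 = $50.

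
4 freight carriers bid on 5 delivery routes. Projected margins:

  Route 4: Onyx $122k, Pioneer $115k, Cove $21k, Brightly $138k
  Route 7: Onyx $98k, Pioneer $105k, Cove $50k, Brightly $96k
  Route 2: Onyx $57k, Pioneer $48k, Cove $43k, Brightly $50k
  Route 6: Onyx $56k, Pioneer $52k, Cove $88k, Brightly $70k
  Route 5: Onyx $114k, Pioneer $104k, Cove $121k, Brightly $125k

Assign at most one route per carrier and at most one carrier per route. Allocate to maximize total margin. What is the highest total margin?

Optimal: Onyx→Route 5 ($114k), Pioneer→Route 7 ($105k), Cove→Route 6 ($88k), Brightly→Route 4 ($138k) — total 114+105+88+138 = $445k.
Row-greedy (each carrier in turn takes its best remaining route) gives $418k, worse by 27.
Next-best assignment: Onyx→Route 4, Pioneer→Route 7, Cove→Route 6, Brightly→Route 5 = $440k.

Maximum total: $445k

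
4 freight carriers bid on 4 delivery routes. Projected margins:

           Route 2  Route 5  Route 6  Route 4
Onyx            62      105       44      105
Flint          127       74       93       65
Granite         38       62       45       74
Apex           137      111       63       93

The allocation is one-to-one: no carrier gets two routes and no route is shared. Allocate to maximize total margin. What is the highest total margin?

Max total: $409k

Optimal: Onyx→Route 5 ($105k), Flint→Route 6 ($93k), Granite→Route 4 ($74k), Apex→Route 2 ($137k) — total 105+93+74+137 = $409k.
Row-greedy (each carrier in turn takes its best remaining route) gives $369k, worse by 40.
Next-best assignment: Onyx→Route 4, Flint→Route 6, Granite→Route 5, Apex→Route 2 = $397k.
Swapping Onyx↔Flint (Onyx→Route 6 $44k, Flint→Route 5 $74k) loses 80.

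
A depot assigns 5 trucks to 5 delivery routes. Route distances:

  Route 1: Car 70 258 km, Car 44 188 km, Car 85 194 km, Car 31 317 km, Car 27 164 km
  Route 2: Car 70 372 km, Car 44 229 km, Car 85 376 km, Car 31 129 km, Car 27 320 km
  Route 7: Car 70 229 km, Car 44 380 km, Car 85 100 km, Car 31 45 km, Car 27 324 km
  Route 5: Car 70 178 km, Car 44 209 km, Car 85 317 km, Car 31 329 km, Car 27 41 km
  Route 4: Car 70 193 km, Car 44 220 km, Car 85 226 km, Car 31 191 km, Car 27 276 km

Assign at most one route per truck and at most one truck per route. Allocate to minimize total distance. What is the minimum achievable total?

Optimal: Car 70→Route 4 (193 km), Car 44→Route 1 (188 km), Car 85→Route 7 (100 km), Car 31→Route 2 (129 km), Car 27→Route 5 (41 km) — total 193+188+100+129+41 = 651 km.
Column-greedy (each route in turn goes to its cheapest remaining truck) gives 791 km, worse by 140.
Swapping Car 85↔Car 44 (Car 85→Route 1 194 km, Car 44→Route 7 380 km) adds 286.
Checked against all permutations: 651 km is optimal.

Min total: 651 km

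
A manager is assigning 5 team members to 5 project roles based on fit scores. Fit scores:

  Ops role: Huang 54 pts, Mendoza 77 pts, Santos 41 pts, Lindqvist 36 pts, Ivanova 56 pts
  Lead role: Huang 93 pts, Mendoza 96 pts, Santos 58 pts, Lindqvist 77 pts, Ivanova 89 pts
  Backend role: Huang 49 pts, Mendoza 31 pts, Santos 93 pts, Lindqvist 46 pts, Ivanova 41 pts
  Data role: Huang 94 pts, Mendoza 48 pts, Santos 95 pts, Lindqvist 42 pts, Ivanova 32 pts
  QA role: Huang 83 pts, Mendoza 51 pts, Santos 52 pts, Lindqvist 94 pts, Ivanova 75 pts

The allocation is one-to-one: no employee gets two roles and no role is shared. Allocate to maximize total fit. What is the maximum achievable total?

This is a one-to-one assignment (maximum-weight bipartite matching).
Optimal: Huang→Data role (94 pts), Mendoza→Ops role (77 pts), Santos→Backend role (93 pts), Lindqvist→QA role (94 pts), Ivanova→Lead role (89 pts) — total 94+77+93+94+89 = 447 pts.
Max-entry greedy (repeatedly take the single best remaining cell) gives 390 pts, worse by 57.
Every other assignment is strictly worse.

Maximum total: 447 pts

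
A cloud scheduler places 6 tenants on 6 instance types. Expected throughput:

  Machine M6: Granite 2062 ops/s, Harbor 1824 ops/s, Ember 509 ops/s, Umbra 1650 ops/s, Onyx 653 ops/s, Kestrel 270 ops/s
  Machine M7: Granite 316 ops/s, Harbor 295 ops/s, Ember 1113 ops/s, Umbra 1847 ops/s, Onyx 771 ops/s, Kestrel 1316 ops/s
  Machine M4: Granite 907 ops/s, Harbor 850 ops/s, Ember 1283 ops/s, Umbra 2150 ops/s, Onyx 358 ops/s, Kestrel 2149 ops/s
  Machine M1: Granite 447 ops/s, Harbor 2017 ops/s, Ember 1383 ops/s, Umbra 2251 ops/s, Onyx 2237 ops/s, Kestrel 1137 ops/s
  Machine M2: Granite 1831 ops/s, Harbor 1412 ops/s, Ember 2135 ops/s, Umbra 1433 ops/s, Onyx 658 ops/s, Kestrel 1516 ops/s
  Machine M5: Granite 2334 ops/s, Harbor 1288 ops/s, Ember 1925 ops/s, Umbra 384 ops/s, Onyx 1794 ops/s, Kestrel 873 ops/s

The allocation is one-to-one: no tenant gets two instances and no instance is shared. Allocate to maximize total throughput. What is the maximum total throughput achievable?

Maximum total: 12526 ops/s

Optimal: Granite→Machine M5 (2334 ops/s), Harbor→Machine M6 (1824 ops/s), Ember→Machine M2 (2135 ops/s), Umbra→Machine M7 (1847 ops/s), Onyx→Machine M1 (2237 ops/s), Kestrel→Machine M4 (2149 ops/s) — total 2334+1824+2135+1847+2237+2149 = 12526 ops/s.
Max-entry greedy (repeatedly take the single best remaining cell) gives 11464 ops/s, worse by 1062.
Checked against all permutations: 12526 ops/s is optimal.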